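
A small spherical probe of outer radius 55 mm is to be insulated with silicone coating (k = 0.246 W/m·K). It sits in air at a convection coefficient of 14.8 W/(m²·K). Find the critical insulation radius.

For a sphere r_cr = 2k/h = 2×0.246/14.8
r_cr = 33.2 mm; since the bare radius (55 mm) is above r_cr, any added insulation will reduce heat loss.

r_cr ≈ 33.2 mm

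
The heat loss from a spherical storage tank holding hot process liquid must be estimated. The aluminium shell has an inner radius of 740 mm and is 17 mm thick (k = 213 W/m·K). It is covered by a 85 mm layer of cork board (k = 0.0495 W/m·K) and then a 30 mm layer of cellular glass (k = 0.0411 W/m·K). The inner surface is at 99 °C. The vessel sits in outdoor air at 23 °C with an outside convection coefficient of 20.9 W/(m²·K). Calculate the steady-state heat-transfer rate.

Q ≈ 255 W

For a spherical shell R = (1/r₁ − 1/r₂)/(4πk); film R = 1/(h·4πr²). In series:
R_aluminium shell = (1/0.74 − 1/0.757)/(4π×213) = 1.134×10^-5 K/W
R_cork board = (1/0.757 − 1/0.842)/(4π×0.0495) = 0.2144 K/W
R_cellular glass = (1/0.842 − 1/0.872)/(4π×0.0411) = 0.07911 K/W
R_outer film = 1/(h·4πr_o²) = 1/(20.9×4π×0.872²) = 0.005007 K/W
R_total = 0.2985 K/W
Q = ΔT/R_total = 76/0.2985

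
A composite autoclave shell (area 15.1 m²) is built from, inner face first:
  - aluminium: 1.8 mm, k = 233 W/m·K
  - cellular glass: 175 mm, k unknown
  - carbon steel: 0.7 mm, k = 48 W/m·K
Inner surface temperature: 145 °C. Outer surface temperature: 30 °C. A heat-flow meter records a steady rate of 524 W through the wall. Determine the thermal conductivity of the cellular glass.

Model the wall as resistances in series:
R_aluminium = L/(kA) = 0.0018/(233×15.1) = 5.116×10^-7 K/W
R_carbon steel = L/(kA) = 0.0007/(48×15.1) = 9.658×10^-7 K/W
Sum of known resistances R_other = 1.477×10^-6 K/W
Total R = ΔT/Q = 115/524 = 0.2195 K/W
R_cellular glass = R_total − R_other = 0.2195 K/W
k = L/(R·A) = 0.175/(0.2195×15.1)

k ≈ 0.0528 W/(m·K)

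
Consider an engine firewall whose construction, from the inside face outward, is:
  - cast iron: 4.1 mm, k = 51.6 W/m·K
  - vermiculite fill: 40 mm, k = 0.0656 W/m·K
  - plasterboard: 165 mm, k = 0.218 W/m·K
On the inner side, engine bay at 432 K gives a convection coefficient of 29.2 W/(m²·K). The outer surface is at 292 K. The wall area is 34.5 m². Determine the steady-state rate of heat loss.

Q ≈ 3450 W

Series thermal resistances:
R_inner film = 1/(h_i·A) = 1/(29.2×34.5) = 9.927×10^-4 K/W
R_cast iron = L/(kA) = 0.0041/(51.6×34.5) = 2.303×10^-6 K/W
R_vermiculite fill = L/(kA) = 0.04/(0.0656×34.5) = 0.01767 K/W
R_plasterboard = L/(kA) = 0.165/(0.218×34.5) = 0.02194 K/W
R_total = 0.04061 K/W
Q = ΔT / R_total = 140 / 0.04061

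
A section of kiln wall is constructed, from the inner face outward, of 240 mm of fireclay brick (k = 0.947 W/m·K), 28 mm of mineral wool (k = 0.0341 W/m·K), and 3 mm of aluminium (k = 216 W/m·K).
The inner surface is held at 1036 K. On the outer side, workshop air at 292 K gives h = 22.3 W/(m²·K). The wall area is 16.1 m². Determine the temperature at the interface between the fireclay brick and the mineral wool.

Model the wall as resistances in series:
R_fireclay brick = L/(kA) = 0.24/(0.947×16.1) = 0.01574 K/W
R_mineral wool = L/(kA) = 0.028/(0.0341×16.1) = 0.051 K/W
R_aluminium = L/(kA) = 0.003/(216×16.1) = 8.627×10^-7 K/W
R_outer film = 1/(h_o·A) = 1/(22.3×16.1) = 0.002785 K/W
R_total = 0.06953 K/W;  Q = ΔT/R_total = 744/0.06953 = 10700 W
T_interface = T_inner − Q·ΣR(inner→interface) = 1036 − 10700×0.01574

T ≈ 868 K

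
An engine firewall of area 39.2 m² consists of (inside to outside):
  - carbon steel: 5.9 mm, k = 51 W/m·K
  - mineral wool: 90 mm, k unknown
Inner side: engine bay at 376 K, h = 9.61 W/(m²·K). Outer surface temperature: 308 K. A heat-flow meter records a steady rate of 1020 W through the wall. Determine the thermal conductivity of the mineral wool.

k ≈ 0.0359 W/(m·K)

Model the wall as resistances in series:
R_inner film = 1/(h_i·A) = 1/(9.61×39.2) = 0.002655 K/W
R_carbon steel = L/(kA) = 0.0059/(51×39.2) = 2.951×10^-6 K/W
Sum of known resistances R_other = 0.002657 K/W
Total R = ΔT/Q = 68/1020 = 0.06667 K/W
R_mineral wool = R_total − R_other = 0.06401 K/W
k = L/(R·A) = 0.09/(0.06401×39.2)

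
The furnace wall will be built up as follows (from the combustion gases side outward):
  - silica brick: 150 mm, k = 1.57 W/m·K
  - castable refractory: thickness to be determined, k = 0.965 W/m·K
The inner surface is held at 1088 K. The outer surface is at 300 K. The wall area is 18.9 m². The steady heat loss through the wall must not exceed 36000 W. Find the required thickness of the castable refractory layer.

L ≈ 307 mm

Thermal resistances in series:
R_silica brick = L/(kA) = 0.15/(1.57×18.9) = 0.005055 K/W
Sum of the known resistances R_other = 0.005055 K/W
Required total resistance R_tot = ΔT/Q_allow = 788/36000 = 0.02189 K/W
R_castable refractory = R_tot − R_other = 0.01683 K/W
L = R·k·A = 0.01683×0.965×18.9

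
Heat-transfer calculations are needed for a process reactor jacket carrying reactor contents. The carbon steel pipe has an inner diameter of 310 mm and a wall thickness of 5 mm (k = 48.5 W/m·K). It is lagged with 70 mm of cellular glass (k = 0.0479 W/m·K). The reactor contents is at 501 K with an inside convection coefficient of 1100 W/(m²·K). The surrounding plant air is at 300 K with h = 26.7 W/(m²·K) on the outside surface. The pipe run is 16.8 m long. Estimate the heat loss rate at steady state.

Cylindrical conduction, so R = ln(r₂/r₁)/(2πkL) per layer, in series:
R_inner film = 1/(h_i·2πr₁L) = 1/(1100×2π×0.155×16.8) = 5.556×10^-5 K/W
R_carbon steel pipe wall = ln(160/155)/(2π×48.5×16.8) = 6.201×10^-6 K/W
R_cellular glass = ln(230/160)/(2π×0.0479×16.8) = 0.07177 K/W
R_outer film = 1/(h_o·2πr_oL) = 1/(26.7×2π×0.23×16.8) = 0.001543 K/W
R_total = 0.07338 K/W
Q = ΔT/R_total = 201/0.07338

Q ≈ 2740 W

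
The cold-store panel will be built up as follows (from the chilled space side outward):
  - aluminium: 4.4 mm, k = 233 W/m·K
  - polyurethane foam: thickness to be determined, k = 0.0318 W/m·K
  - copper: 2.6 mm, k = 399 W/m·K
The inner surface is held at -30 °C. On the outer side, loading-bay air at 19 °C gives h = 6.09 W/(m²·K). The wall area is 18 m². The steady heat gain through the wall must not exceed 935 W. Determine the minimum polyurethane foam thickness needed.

Using the resistance-network approach (series):
R_aluminium = L/(kA) = 0.0044/(233×18) = 1.049×10^-6 K/W
R_copper = L/(kA) = 0.0026/(399×18) = 3.62×10^-7 K/W
R_outer film = 1/(h_o·A) = 1/(6.09×18) = 0.009122 K/W
Sum of the known resistances R_other = 0.009124 K/W
Required total resistance R_tot = ΔT/Q_allow = 49/935 = 0.05241 K/W
R_polyurethane foam = R_tot − R_other = 0.04328 K/W
L = R·k·A = 0.04328×0.0318×18

L ≈ 24.8 mm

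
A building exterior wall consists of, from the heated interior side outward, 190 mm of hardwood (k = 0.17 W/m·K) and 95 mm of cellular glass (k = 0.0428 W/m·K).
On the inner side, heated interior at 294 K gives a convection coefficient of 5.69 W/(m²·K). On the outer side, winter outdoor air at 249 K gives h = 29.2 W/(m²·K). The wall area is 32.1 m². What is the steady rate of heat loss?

Q ≈ 407 W

Series thermal resistances:
R_inner film = 1/(h_i·A) = 1/(5.69×32.1) = 0.005475 K/W
R_hardwood = L/(kA) = 0.19/(0.17×32.1) = 0.03482 K/W
R_cellular glass = L/(kA) = 0.095/(0.0428×32.1) = 0.06915 K/W
R_outer film = 1/(h_o·A) = 1/(29.2×32.1) = 0.001067 K/W
R_total = 0.1105 K/W
Q = ΔT / R_total = 45 / 0.1105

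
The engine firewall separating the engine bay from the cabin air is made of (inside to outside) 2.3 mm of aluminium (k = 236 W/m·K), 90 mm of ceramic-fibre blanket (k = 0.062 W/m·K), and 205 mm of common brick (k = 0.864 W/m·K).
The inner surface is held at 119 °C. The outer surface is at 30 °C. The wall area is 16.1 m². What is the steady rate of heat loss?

Q ≈ 848 W

Series thermal resistances:
R_aluminium = L/(kA) = 0.0023/(236×16.1) = 6.053×10^-7 K/W
R_ceramic-fibre blanket = L/(kA) = 0.09/(0.062×16.1) = 0.09016 K/W
R_common brick = L/(kA) = 0.205/(0.864×16.1) = 0.01474 K/W
R_total = 0.1049 K/W
Q = ΔT / R_total = 89 / 0.1049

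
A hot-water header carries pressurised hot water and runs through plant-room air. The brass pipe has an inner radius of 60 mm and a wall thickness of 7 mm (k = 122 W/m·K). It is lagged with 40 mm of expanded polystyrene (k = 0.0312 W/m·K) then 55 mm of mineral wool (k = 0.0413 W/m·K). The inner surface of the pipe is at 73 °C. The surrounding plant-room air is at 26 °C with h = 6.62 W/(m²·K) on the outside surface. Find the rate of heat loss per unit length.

Per-layer cylindrical resistances, series-summed:
R_brass pipe wall = ln(67/60)/(2π×122×1) = 1.44×10^-4 K/W
R_expanded polystyrene = ln(107/67)/(2π×0.0312×1) = 2.388 K/W
R_mineral wool = ln(162/107)/(2π×0.0413×1) = 1.598 K/W
R_outer film = 1/(h_o·2πr_oL) = 1/(6.62×2π×0.162×1) = 0.1484 K/W
R_total = 4.135 K/W
Q = ΔT/R_total = 47/4.135

q′ ≈ 11.4 W/m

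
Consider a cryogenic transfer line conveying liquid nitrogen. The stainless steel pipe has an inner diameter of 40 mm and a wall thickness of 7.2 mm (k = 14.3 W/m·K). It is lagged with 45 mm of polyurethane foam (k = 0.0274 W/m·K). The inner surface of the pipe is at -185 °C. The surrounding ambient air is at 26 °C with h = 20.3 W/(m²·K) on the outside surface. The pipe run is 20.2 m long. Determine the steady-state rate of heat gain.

Q ≈ 737 W

Per-layer cylindrical resistances, series-summed:
R_stainless steel pipe wall = ln(27.2/20)/(2π×14.3×20.2) = 1.694×10^-4 K/W
R_polyurethane foam = ln(72.2/27.2)/(2π×0.0274×20.2) = 0.2807 K/W
R_outer film = 1/(h_o·2πr_oL) = 1/(20.3×2π×0.0722×20.2) = 0.005376 K/W
R_total = 0.2863 K/W
Q = ΔT/R_total = 211/0.2863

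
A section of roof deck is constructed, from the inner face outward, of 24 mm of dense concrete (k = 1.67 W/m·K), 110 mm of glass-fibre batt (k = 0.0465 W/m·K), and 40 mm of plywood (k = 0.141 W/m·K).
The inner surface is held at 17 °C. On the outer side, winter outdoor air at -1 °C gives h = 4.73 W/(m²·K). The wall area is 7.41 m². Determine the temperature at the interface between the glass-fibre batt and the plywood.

T ≈ 2.1 °C

Treating each layer as a thermal resistance in series:
R_dense concrete = L/(kA) = 0.024/(1.67×7.41) = 0.001939 K/W
R_glass-fibre batt = L/(kA) = 0.11/(0.0465×7.41) = 0.3192 K/W
R_plywood = L/(kA) = 0.04/(0.141×7.41) = 0.03828 K/W
R_outer film = 1/(h_o·A) = 1/(4.73×7.41) = 0.02853 K/W
R_total = 0.388 K/W;  Q = ΔT/R_total = 18/0.388 = 46.39 W
T_interface = T_inner − Q·ΣR(inner→interface) = 17 − 46.4×0.3212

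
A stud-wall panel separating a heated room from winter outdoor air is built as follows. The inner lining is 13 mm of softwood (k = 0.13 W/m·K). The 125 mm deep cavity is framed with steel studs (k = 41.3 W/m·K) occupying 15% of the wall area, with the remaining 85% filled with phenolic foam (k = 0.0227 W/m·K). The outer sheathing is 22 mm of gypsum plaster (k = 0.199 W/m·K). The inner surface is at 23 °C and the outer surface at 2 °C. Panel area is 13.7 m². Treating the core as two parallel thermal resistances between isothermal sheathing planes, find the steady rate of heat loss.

Q ≈ 1250 W

Sheathing layers in series; stud and cavity paths in parallel between them.
R_inner = 0.013/(0.13×13.7) = 0.007299 K/W
R_stud  = 0.125/(41.3×0.15×13.7) = 0.001473 K/W
R_cav   = 0.125/(0.0227×0.85×13.7) = 0.4729 K/W
1/R_core = 1/R_stud + 1/R_cav → R_core = 0.001468 K/W
R_outer = 0.022/(0.199×13.7) = 0.00807 K/W
R_total = 0.01684 K/W
Q = ΔT/R_total = 21/0.01684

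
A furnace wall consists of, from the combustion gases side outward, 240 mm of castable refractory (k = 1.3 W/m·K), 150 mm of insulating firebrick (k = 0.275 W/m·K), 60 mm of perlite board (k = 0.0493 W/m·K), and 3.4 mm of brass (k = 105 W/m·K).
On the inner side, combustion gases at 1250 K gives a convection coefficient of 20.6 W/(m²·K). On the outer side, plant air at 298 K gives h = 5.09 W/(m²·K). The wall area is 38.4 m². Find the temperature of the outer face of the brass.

Thermal resistances in series:
R_inner film = 1/(h_i·A) = 1/(20.6×38.4) = 0.001264 K/W
R_castable refractory = L/(kA) = 0.24/(1.3×38.4) = 0.004808 K/W
R_insulating firebrick = L/(kA) = 0.15/(0.275×38.4) = 0.0142 K/W
R_perlite board = L/(kA) = 0.06/(0.0493×38.4) = 0.03169 K/W
R_brass = L/(kA) = 0.0034/(105×38.4) = 8.433×10^-7 K/W
R_outer film = 1/(h_o·A) = 1/(5.09×38.4) = 0.005116 K/W
R_total = 0.05709 K/W;  Q = ΔT/R_total = 952/0.05709 = 16680 W
T_interface = T_inner − Q·ΣR(inner→interface) = 1250 − 16700×0.05197

T ≈ 383 K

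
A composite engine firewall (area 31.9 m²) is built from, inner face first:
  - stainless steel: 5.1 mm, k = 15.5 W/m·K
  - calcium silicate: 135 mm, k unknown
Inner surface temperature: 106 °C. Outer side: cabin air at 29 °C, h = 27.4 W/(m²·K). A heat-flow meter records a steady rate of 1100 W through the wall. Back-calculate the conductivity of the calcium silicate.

k ≈ 0.0615 W/(m·K)

Series thermal resistances:
R_stainless steel = L/(kA) = 0.0051/(15.5×31.9) = 1.031×10^-5 K/W
R_outer film = 1/(h_o·A) = 1/(27.4×31.9) = 0.001144 K/W
Sum of known resistances R_other = 0.001154 K/W
Total R = ΔT/Q = 77/1100 = 0.07 K/W
R_calcium silicate = R_total − R_other = 0.06885 K/W
k = L/(R·A) = 0.135/(0.06885×31.9)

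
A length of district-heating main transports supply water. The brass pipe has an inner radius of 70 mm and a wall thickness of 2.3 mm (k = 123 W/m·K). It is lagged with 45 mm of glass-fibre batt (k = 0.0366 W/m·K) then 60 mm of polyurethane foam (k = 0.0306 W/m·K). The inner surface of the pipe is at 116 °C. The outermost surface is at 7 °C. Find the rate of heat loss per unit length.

Radial resistances (cylindrical: R_cond = ln(r_o/r_i)/(2πkL), R_conv = 1/(h·2πrL)):
R_brass pipe wall = ln(72.3/70)/(2π×123×1) = 4.183×10^-5 K/W
R_glass-fibre batt = ln(117.3/72.3)/(2π×0.0366×1) = 2.104 K/W
R_polyurethane foam = ln(177.3/117.3)/(2π×0.0306×1) = 2.149 K/W
R_total = 4.253 K/W
Q = ΔT/R_total = 109/4.253

q′ ≈ 25.6 W/m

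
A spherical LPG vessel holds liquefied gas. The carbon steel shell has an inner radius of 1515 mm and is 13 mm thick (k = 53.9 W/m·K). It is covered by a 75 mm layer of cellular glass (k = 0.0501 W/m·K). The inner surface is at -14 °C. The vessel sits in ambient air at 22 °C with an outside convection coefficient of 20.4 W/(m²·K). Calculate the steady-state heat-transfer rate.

Radial (spherical) resistances in series:
R_carbon steel shell = (1/1.515 − 1/1.528)/(4π×53.9) = 8.291×10^-6 K/W
R_cellular glass = (1/1.528 − 1/1.603)/(4π×0.0501) = 0.04864 K/W
R_outer film = 1/(h·4πr_o²) = 1/(20.4×4π×1.603²) = 0.001518 K/W
R_total = 0.05016 K/W
Q = ΔT/R_total = 36/0.05016

Q ≈ 718 W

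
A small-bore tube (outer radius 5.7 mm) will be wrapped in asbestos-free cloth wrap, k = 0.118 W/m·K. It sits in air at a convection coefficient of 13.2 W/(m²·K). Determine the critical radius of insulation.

r_cr ≈ 8.94 mm

For a cylinder r_cr = k/h = 0.118/13.2
r_cr = 8.94 mm; since the bare radius (5.7 mm) is below r_cr, adding a thin layer of insulation will *increase* heat loss.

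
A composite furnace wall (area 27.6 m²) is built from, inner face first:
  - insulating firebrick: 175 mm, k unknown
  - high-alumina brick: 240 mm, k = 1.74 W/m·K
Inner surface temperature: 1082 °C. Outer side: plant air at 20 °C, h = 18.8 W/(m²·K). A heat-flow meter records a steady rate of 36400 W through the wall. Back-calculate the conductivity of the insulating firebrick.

Treating each layer as a thermal resistance in series:
R_high-alumina brick = L/(kA) = 0.24/(1.74×27.6) = 0.004998 K/W
R_outer film = 1/(h_o·A) = 1/(18.8×27.6) = 0.001927 K/W
Sum of known resistances R_other = 0.006925 K/W
Total R = ΔT/Q = 1062/36400 = 0.02918 K/W
R_insulating firebrick = R_total − R_other = 0.02225 K/W
k = L/(R·A) = 0.175/(0.02225×27.6)

k ≈ 0.285 W/(m·K)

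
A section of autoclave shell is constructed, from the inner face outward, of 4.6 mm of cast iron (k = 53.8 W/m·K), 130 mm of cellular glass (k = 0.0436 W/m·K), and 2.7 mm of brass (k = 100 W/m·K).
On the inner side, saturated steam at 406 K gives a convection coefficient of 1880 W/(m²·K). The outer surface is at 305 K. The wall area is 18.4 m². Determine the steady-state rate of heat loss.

Thermal resistances in series:
R_inner film = 1/(h_i·A) = 1/(1880×18.4) = 2.891×10^-5 K/W
R_cast iron = L/(kA) = 0.0046/(53.8×18.4) = 4.647×10^-6 K/W
R_cellular glass = L/(kA) = 0.13/(0.0436×18.4) = 0.162 K/W
R_brass = L/(kA) = 0.0027/(100×18.4) = 1.467×10^-6 K/W
R_total = 0.1621 K/W
Q = ΔT / R_total = 101 / 0.1621

Q ≈ 623 W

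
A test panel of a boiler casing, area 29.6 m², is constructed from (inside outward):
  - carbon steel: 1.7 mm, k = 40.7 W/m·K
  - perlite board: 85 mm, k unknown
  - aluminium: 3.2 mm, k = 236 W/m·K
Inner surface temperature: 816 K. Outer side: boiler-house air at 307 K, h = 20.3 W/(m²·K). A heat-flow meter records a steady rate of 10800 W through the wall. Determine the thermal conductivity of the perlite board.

k ≈ 0.0632 W/(m·K)

Treating each layer as a thermal resistance in series:
R_carbon steel = L/(kA) = 0.0017/(40.7×29.6) = 1.411×10^-6 K/W
R_aluminium = L/(kA) = 0.0032/(236×29.6) = 4.581×10^-7 K/W
R_outer film = 1/(h_o·A) = 1/(20.3×29.6) = 0.001664 K/W
Sum of known resistances R_other = 0.001666 K/W
Total R = ΔT/Q = 509/10800 = 0.04713 K/W
R_perlite board = R_total − R_other = 0.04546 K/W
k = L/(R·A) = 0.085/(0.04546×29.6)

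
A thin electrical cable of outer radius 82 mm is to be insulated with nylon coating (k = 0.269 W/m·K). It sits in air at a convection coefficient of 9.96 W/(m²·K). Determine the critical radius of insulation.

r_cr ≈ 27 mm

For a cylinder r_cr = k/h = 0.269/9.96
r_cr = 27 mm; since the bare radius (82 mm) is above r_cr, any added insulation will reduce heat loss.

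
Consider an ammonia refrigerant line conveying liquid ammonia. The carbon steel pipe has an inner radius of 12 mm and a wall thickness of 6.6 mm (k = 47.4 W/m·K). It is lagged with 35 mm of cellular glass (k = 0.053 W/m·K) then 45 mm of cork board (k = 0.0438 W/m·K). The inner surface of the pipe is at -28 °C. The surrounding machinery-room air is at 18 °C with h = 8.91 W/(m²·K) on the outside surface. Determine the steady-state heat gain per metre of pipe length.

q′ ≈ 8.25 W/m

Per-layer cylindrical resistances, series-summed:
R_carbon steel pipe wall = ln(18.6/12)/(2π×47.4×1) = 0.001472 K/W
R_cellular glass = ln(53.6/18.6)/(2π×0.053×1) = 3.178 K/W
R_cork board = ln(98.6/53.6)/(2π×0.0438×1) = 2.215 K/W
R_outer film = 1/(h_o·2πr_oL) = 1/(8.91×2π×0.0986×1) = 0.1812 K/W
R_total = 5.576 K/W
Q = ΔT/R_total = 46/5.576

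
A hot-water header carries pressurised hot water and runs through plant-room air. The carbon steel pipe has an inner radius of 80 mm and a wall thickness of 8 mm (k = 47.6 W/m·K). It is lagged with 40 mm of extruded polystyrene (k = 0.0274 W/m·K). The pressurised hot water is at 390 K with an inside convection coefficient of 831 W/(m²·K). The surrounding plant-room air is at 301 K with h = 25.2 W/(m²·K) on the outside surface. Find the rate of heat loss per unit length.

q′ ≈ 39.9 W/m

Per-layer cylindrical resistances, series-summed:
R_inner film = 1/(h_i·2πr₁L) = 1/(831×2π×0.08×1) = 0.002394 K/W
R_carbon steel pipe wall = ln(88/80)/(2π×47.6×1) = 3.187×10^-4 K/W
R_extruded polystyrene = ln(128/88)/(2π×0.0274×1) = 2.176 K/W
R_outer film = 1/(h_o·2πr_oL) = 1/(25.2×2π×0.128×1) = 0.04934 K/W
R_total = 2.228 K/W
Q = ΔT/R_total = 89/2.228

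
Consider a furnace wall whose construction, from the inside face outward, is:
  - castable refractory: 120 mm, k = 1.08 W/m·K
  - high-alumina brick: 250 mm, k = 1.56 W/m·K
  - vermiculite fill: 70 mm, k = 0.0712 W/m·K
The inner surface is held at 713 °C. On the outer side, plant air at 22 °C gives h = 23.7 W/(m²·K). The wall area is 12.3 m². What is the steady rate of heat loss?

Q ≈ 6550 W

Thermal resistances in series:
R_castable refractory = L/(kA) = 0.12/(1.08×12.3) = 0.009033 K/W
R_high-alumina brick = L/(kA) = 0.25/(1.56×12.3) = 0.01303 K/W
R_vermiculite fill = L/(kA) = 0.07/(0.0712×12.3) = 0.07993 K/W
R_outer film = 1/(h_o·A) = 1/(23.7×12.3) = 0.00343 K/W
R_total = 0.1054 K/W
Q = ΔT / R_total = 691 / 0.1054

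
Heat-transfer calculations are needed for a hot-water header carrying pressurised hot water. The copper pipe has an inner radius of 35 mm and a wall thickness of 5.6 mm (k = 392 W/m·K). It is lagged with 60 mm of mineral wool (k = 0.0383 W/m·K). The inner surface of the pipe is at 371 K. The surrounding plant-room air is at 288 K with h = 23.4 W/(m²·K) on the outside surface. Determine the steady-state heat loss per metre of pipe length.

q′ ≈ 21.6 W/m

Per-layer cylindrical resistances, series-summed:
R_copper pipe wall = ln(40.6/35)/(2π×392×1) = 6.026×10^-5 K/W
R_mineral wool = ln(100.6/40.6)/(2π×0.0383×1) = 3.771 K/W
R_outer film = 1/(h_o·2πr_oL) = 1/(23.4×2π×0.1006×1) = 0.06761 K/W
R_total = 3.838 K/W
Q = ΔT/R_total = 83/3.838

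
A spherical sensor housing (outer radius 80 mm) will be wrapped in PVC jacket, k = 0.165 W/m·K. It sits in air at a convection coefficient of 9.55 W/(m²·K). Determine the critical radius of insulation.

r_cr ≈ 34.6 mm

For a sphere r_cr = 2k/h = 2×0.165/9.55
r_cr = 34.6 mm; since the bare radius (80 mm) is above r_cr, any added insulation will reduce heat loss.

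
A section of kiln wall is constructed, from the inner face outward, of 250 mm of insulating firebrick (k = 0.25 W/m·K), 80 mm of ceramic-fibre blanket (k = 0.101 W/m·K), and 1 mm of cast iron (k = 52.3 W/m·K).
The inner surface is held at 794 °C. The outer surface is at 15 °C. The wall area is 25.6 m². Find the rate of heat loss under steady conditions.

Q ≈ 11100 W

Using the resistance-network approach (series):
R_insulating firebrick = L/(kA) = 0.25/(0.25×25.6) = 0.03906 K/W
R_ceramic-fibre blanket = L/(kA) = 0.08/(0.101×25.6) = 0.03094 K/W
R_cast iron = L/(kA) = 0.001/(52.3×25.6) = 7.469×10^-7 K/W
R_total = 0.07 K/W
Q = ΔT / R_total = 779 / 0.07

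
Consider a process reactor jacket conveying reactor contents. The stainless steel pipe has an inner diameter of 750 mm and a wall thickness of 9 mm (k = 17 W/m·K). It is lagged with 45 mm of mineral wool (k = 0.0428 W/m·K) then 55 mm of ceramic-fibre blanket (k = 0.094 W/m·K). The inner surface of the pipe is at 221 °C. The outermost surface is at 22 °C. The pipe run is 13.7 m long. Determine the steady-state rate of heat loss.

Q ≈ 4420 W

For a radial system each layer contributes R = ln(r_out/r_in)/(2πkL); films add R = 1/(hA).
R_stainless steel pipe wall = ln(384/375)/(2π×17×13.7) = 1.621×10^-5 K/W
R_mineral wool = ln(429/384)/(2π×0.0428×13.7) = 0.03008 K/W
R_ceramic-fibre blanket = ln(484/429)/(2π×0.094×13.7) = 0.01491 K/W
R_total = 0.045 K/W
Q = ΔT/R_total = 199/0.045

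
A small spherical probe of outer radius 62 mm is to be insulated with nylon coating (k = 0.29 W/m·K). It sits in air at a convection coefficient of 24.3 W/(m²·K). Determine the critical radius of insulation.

For a sphere r_cr = 2k/h = 2×0.29/24.3
r_cr = 23.9 mm; since the bare radius (62 mm) is above r_cr, any added insulation will reduce heat loss.

r_cr ≈ 23.9 mm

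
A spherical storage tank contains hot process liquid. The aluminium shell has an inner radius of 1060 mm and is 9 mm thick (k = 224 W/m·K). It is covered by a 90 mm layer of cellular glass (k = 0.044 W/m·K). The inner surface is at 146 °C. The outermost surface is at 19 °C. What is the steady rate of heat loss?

For a spherical shell R = (1/r₁ − 1/r₂)/(4πk); film R = 1/(h·4πr²). In series:
R_aluminium shell = (1/1.06 − 1/1.069)/(4π×224) = 2.822×10^-6 K/W
R_cellular glass = (1/1.069 − 1/1.159)/(4π×0.044) = 0.1314 K/W
R_total = 0.1314 K/W
Q = ΔT/R_total = 127/0.1314

Q ≈ 967 W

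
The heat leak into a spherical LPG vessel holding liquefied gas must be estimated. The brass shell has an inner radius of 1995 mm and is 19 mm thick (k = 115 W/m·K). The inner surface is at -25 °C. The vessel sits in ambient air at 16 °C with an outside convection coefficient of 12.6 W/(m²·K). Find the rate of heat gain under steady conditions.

Q ≈ 26300 W

For a spherical shell R = (1/r₁ − 1/r₂)/(4πk); film R = 1/(h·4πr²). In series:
R_brass shell = (1/1.995 − 1/2.014)/(4π×115) = 3.272×10^-6 K/W
R_outer film = 1/(h·4πr_o²) = 1/(12.6×4π×2.014²) = 0.001557 K/W
R_total = 0.00156 K/W
Q = ΔT/R_total = 41/0.00156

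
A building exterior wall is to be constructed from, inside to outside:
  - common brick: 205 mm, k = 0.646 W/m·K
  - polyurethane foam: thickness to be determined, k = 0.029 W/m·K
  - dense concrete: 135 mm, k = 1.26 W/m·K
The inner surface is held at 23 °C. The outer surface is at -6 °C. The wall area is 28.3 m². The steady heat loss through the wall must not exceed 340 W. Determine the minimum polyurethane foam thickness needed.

L ≈ 57.7 mm

Series thermal resistances:
R_common brick = L/(kA) = 0.205/(0.646×28.3) = 0.01121 K/W
R_dense concrete = L/(kA) = 0.135/(1.26×28.3) = 0.003786 K/W
Sum of the known resistances R_other = 0.015 K/W
Required total resistance R_tot = ΔT/Q_allow = 29/340 = 0.08529 K/W
R_polyurethane foam = R_tot − R_other = 0.07029 K/W
L = R·k·A = 0.07029×0.029×28.3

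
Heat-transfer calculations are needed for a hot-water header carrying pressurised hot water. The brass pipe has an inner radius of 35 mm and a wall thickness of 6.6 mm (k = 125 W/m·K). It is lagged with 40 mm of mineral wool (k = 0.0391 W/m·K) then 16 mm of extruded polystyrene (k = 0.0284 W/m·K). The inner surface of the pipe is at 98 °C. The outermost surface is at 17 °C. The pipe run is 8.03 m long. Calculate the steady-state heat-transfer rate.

For a radial system each layer contributes R = ln(r_out/r_in)/(2πkL); films add R = 1/(hA).
R_brass pipe wall = ln(41.6/35)/(2π×125×8.03) = 2.739×10^-5 K/W
R_mineral wool = ln(81.6/41.6)/(2π×0.0391×8.03) = 0.3415 K/W
R_extruded polystyrene = ln(97.6/81.6)/(2π×0.0284×8.03) = 0.125 K/W
R_total = 0.4665 K/W
Q = ΔT/R_total = 81/0.4665

Q ≈ 174 W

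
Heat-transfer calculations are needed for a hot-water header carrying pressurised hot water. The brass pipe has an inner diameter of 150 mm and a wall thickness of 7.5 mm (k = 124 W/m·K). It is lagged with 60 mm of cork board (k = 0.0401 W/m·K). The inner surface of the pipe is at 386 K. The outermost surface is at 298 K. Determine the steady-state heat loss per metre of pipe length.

Cylindrical conduction, so R = ln(r₂/r₁)/(2πkL) per layer, in series:
R_brass pipe wall = ln(82.5/75)/(2π×124×1) = 1.223×10^-4 K/W
R_cork board = ln(142.5/82.5)/(2π×0.0401×1) = 2.169 K/W
R_total = 2.169 K/W
Q = ΔT/R_total = 88/2.169

q′ ≈ 40.6 W/m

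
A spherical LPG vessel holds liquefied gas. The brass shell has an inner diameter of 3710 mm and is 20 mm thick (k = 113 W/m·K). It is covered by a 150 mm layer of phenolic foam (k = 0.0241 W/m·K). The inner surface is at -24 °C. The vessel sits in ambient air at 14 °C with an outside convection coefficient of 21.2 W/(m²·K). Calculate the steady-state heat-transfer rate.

Q ≈ 289 W

Spherical conduction: R = (1/r_in − 1/r_out)/(4πk) per layer; series-sum.
R_brass shell = (1/1.855 − 1/1.875)/(4π×113) = 4.049×10^-6 K/W
R_phenolic foam = (1/1.875 − 1/2.025)/(4π×0.0241) = 0.1304 K/W
R_outer film = 1/(h·4πr_o²) = 1/(21.2×4π×2.025²) = 9.154×10^-4 K/W
R_total = 0.1314 K/W
Q = ΔT/R_total = 38/0.1314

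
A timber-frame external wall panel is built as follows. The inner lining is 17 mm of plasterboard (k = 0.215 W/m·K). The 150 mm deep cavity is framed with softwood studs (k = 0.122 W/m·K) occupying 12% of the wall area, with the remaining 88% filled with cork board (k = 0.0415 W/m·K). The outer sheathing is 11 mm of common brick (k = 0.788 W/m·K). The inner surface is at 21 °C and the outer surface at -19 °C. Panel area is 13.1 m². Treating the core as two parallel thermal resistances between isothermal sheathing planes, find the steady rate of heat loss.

Sheathing layers in series; stud and cavity paths in parallel between them.
R_inner = 0.017/(0.215×13.1) = 0.006036 K/W
R_stud  = 0.15/(0.122×0.12×13.1) = 0.7821 K/W
R_cav   = 0.15/(0.0415×0.88×13.1) = 0.3135 K/W
1/R_core = 1/R_stud + 1/R_cav → R_core = 0.2238 K/W
R_outer = 0.011/(0.788×13.1) = 0.001066 K/W
R_total = 0.2309 K/W
Q = ΔT/R_total = 40/0.2309

Q ≈ 173 W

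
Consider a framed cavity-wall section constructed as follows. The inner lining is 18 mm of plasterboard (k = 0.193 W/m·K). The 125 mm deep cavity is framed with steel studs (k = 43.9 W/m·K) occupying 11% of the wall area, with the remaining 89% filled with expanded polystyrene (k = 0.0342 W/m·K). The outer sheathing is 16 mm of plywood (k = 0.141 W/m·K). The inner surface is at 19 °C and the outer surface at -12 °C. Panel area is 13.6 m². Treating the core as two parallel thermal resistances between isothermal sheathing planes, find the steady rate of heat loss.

Q ≈ 1810 W

Sheathing layers in series; stud and cavity paths in parallel between them.
R_inner = 0.018/(0.193×13.6) = 0.006858 K/W
R_stud  = 0.125/(43.9×0.11×13.6) = 0.001903 K/W
R_cav   = 0.125/(0.0342×0.89×13.6) = 0.302 K/W
1/R_core = 1/R_stud + 1/R_cav → R_core = 0.001891 K/W
R_outer = 0.016/(0.141×13.6) = 0.008344 K/W
R_total = 0.01709 K/W
Q = ΔT/R_total = 31/0.01709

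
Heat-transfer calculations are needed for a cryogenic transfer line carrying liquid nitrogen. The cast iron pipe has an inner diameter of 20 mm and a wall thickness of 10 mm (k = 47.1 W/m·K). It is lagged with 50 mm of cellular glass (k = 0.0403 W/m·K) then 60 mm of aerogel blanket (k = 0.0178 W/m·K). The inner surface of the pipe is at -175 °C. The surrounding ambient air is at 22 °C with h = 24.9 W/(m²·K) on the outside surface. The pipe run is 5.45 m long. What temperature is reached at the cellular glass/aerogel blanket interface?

T ≈ -82.4 °C

Treating each annulus and film as a series resistance:
R_cast iron pipe wall = ln(20/10)/(2π×47.1×5.45) = 4.298×10^-4 K/W
R_cellular glass = ln(70/20)/(2π×0.0403×5.45) = 0.9078 K/W
R_aerogel blanket = ln(130/70)/(2π×0.0178×5.45) = 1.016 K/W
R_outer film = 1/(h_o·2πr_oL) = 1/(24.9×2π×0.13×5.45) = 0.009022 K/W
R_total = 1.933 K/W
Q = ΔT/R_total = 197/1.933
Q = 102 W
T_interface = T_inner + Q·ΣR(inner→interface) = -175 + 102×0.9082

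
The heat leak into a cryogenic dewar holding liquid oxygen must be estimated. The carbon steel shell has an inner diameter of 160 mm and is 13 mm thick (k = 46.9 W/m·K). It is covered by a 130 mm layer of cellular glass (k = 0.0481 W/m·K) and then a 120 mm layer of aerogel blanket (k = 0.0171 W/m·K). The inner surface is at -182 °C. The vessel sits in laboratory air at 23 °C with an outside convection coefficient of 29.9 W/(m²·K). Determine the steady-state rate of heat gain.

Q ≈ 11.6 W

Each spherical layer contributes R = (1/r_i − 1/r_o)/(4πk):
R_carbon steel shell = (1/0.08 − 1/0.093)/(4π×46.9) = 0.002965 K/W
R_cellular glass = (1/0.093 − 1/0.223)/(4π×0.0481) = 10.37 K/W
R_aerogel blanket = (1/0.223 − 1/0.343)/(4π×0.0171) = 7.301 K/W
R_outer film = 1/(h·4πr_o²) = 1/(29.9×4π×0.343²) = 0.02262 K/W
R_total = 17.7 K/W
Q = ΔT/R_total = 205/17.7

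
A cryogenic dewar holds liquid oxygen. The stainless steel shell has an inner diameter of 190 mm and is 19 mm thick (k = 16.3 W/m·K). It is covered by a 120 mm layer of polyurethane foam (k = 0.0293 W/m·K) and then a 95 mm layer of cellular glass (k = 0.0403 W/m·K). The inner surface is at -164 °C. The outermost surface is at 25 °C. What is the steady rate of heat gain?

Each spherical layer contributes R = (1/r_i − 1/r_o)/(4πk):
R_stainless steel shell = (1/0.095 − 1/0.114)/(4π×16.3) = 0.008565 K/W
R_polyurethane foam = (1/0.114 − 1/0.234)/(4π×0.0293) = 12.22 K/W
R_cellular glass = (1/0.234 − 1/0.329)/(4π×0.0403) = 2.437 K/W
R_total = 14.66 K/W
Q = ΔT/R_total = 189/14.66

Q ≈ 12.9 W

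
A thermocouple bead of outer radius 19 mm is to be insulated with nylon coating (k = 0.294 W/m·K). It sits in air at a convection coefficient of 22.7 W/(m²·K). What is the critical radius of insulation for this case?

For a sphere r_cr = 2k/h = 2×0.294/22.7
r_cr = 25.9 mm; since the bare radius (19 mm) is below r_cr, adding a thin layer of insulation will *increase* heat loss.

r_cr ≈ 25.9 mm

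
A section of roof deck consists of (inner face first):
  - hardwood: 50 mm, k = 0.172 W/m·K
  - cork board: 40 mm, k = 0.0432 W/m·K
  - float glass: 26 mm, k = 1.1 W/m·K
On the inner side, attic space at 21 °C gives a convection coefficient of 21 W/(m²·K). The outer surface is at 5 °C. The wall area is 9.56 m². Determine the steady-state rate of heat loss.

Model the wall as resistances in series:
R_inner film = 1/(h_i·A) = 1/(21×9.56) = 0.004981 K/W
R_hardwood = L/(kA) = 0.05/(0.172×9.56) = 0.03041 K/W
R_cork board = L/(kA) = 0.04/(0.0432×9.56) = 0.09685 K/W
R_float glass = L/(kA) = 0.026/(1.1×9.56) = 0.002472 K/W
R_total = 0.1347 K/W
Q = ΔT / R_total = 16 / 0.1347

Q ≈ 119 W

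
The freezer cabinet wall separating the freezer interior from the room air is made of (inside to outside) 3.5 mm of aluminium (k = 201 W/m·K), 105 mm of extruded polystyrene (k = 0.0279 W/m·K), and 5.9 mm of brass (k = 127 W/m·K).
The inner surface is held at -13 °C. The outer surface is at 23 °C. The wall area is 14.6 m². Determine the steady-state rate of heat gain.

Treating each layer as a thermal resistance in series:
R_aluminium = L/(kA) = 0.0035/(201×14.6) = 1.193×10^-6 K/W
R_extruded polystyrene = L/(kA) = 0.105/(0.0279×14.6) = 0.2578 K/W
R_brass = L/(kA) = 0.0059/(127×14.6) = 3.182×10^-6 K/W
R_total = 0.2578 K/W
Q = ΔT / R_total = 36 / 0.2578

Q ≈ 140 W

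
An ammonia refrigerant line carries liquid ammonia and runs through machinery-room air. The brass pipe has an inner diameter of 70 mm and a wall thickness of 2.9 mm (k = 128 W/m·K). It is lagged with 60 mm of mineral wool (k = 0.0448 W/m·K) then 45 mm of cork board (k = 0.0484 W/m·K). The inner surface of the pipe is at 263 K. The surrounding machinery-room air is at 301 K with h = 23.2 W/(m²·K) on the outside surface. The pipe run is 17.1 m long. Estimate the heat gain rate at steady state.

Treating each annulus and film as a series resistance:
R_brass pipe wall = ln(37.9/35)/(2π×128×17.1) = 5.788×10^-6 K/W
R_mineral wool = ln(97.9/37.9)/(2π×0.0448×17.1) = 0.1972 K/W
R_cork board = ln(142.9/97.9)/(2π×0.0484×17.1) = 0.07273 K/W
R_outer film = 1/(h_o·2πr_oL) = 1/(23.2×2π×0.1429×17.1) = 0.002807 K/W
R_total = 0.2727 K/W
Q = ΔT/R_total = 38/0.2727

Q ≈ 139 W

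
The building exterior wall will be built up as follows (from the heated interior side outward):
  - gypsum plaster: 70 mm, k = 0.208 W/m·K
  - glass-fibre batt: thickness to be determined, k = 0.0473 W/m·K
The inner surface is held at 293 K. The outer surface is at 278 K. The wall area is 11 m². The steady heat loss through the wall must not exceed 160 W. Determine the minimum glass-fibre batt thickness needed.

L ≈ 32.9 mm

Model the wall as resistances in series:
R_gypsum plaster = L/(kA) = 0.07/(0.208×11) = 0.03059 K/W
Sum of the known resistances R_other = 0.03059 K/W
Required total resistance R_tot = ΔT/Q_allow = 15/160 = 0.09375 K/W
R_glass-fibre batt = R_tot − R_other = 0.06316 K/W
L = R·k·A = 0.06316×0.0473×11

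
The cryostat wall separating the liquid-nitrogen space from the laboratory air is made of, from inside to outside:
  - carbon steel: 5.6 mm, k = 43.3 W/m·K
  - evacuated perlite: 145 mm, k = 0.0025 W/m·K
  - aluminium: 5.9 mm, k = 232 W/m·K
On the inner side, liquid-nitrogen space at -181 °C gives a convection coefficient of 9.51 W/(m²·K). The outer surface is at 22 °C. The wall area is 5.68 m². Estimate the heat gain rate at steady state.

Thermal resistances in series:
R_inner film = 1/(h_i·A) = 1/(9.51×5.68) = 0.01851 K/W
R_carbon steel = L/(kA) = 0.0056/(43.3×5.68) = 2.277×10^-5 K/W
R_evacuated perlite = L/(kA) = 0.145/(0.0025×5.68) = 10.21 K/W
R_aluminium = L/(kA) = 0.0059/(232×5.68) = 4.477×10^-6 K/W
R_total = 10.23 K/W
Q = ΔT / R_total = 203 / 10.23

Q ≈ 19.8 W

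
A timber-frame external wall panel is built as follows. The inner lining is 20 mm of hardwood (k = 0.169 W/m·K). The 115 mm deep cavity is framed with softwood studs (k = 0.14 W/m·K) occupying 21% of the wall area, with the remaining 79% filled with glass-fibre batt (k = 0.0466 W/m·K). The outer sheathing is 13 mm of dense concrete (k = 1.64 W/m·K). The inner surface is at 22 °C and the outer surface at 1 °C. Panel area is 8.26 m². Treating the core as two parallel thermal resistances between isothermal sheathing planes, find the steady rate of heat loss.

Q ≈ 93.1 W

Sheathing layers in series; stud and cavity paths in parallel between them.
R_inner = 0.02/(0.169×8.26) = 0.01433 K/W
R_stud  = 0.115/(0.14×0.21×8.26) = 0.4736 K/W
R_cav   = 0.115/(0.0466×0.79×8.26) = 0.3782 K/W
1/R_core = 1/R_stud + 1/R_cav → R_core = 0.2103 K/W
R_outer = 0.013/(1.64×8.26) = 9.597×10^-4 K/W
R_total = 0.2256 K/W
Q = ΔT/R_total = 21/0.2256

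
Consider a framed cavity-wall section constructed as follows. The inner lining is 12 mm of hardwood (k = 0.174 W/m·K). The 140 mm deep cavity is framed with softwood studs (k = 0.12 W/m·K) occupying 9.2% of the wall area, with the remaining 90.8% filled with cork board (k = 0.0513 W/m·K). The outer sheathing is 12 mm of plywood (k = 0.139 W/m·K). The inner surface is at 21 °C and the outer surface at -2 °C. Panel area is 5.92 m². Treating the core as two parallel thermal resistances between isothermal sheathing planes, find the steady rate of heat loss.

Q ≈ 52.7 W

Sheathing layers in series; stud and cavity paths in parallel between them.
R_inner = 0.012/(0.174×5.92) = 0.01165 K/W
R_stud  = 0.14/(0.12×0.092×5.92) = 2.142 K/W
R_cav   = 0.14/(0.0513×0.908×5.92) = 0.5077 K/W
1/R_core = 1/R_stud + 1/R_cav → R_core = 0.4104 K/W
R_outer = 0.012/(0.139×5.92) = 0.01458 K/W
R_total = 0.4367 K/W
Q = ΔT/R_total = 23/0.4367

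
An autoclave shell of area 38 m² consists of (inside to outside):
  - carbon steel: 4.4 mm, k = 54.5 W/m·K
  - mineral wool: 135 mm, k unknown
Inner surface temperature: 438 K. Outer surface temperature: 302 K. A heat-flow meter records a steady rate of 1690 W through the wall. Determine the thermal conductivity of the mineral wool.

k ≈ 0.0441 W/(m·K)

Treating each layer as a thermal resistance in series:
R_carbon steel = L/(kA) = 0.0044/(54.5×38) = 2.125×10^-6 K/W
Sum of known resistances R_other = 2.125×10^-6 K/W
Total R = ΔT/Q = 136/1690 = 0.08047 K/W
R_mineral wool = R_total − R_other = 0.08047 K/W
k = L/(R·A) = 0.135/(0.08047×38)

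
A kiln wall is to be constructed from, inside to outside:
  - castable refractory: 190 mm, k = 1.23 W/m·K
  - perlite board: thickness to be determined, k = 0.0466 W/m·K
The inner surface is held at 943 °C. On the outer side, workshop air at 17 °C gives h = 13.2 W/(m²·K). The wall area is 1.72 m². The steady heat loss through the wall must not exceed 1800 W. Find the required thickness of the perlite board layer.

L ≈ 30.5 mm

Using the resistance-network approach (series):
R_castable refractory = L/(kA) = 0.19/(1.23×1.72) = 0.08981 K/W
R_outer film = 1/(h_o·A) = 1/(13.2×1.72) = 0.04405 K/W
Sum of the known resistances R_other = 0.1339 K/W
Required total resistance R_tot = ΔT/Q_allow = 926/1800 = 0.5144 K/W
R_perlite board = R_tot − R_other = 0.3806 K/W
L = R·k·A = 0.3806×0.0466×1.72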